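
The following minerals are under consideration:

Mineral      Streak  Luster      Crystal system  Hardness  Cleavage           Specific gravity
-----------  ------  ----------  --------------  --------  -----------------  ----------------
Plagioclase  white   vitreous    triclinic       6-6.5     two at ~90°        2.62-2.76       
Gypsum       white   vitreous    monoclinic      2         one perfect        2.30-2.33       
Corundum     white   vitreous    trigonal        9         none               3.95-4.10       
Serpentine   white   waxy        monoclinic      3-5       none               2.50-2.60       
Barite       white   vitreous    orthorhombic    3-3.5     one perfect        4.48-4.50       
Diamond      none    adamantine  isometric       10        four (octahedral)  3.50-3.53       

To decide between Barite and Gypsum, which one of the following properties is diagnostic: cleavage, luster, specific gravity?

Cleavage: both one perfect — identical.
Luster: both vitreous — identical.
Specific gravity: Barite 4.48-4.50, Gypsum 2.30-2.33 — these differ.
Only specific gravity differs between Barite and Gypsum among the listed tests.

specific gravity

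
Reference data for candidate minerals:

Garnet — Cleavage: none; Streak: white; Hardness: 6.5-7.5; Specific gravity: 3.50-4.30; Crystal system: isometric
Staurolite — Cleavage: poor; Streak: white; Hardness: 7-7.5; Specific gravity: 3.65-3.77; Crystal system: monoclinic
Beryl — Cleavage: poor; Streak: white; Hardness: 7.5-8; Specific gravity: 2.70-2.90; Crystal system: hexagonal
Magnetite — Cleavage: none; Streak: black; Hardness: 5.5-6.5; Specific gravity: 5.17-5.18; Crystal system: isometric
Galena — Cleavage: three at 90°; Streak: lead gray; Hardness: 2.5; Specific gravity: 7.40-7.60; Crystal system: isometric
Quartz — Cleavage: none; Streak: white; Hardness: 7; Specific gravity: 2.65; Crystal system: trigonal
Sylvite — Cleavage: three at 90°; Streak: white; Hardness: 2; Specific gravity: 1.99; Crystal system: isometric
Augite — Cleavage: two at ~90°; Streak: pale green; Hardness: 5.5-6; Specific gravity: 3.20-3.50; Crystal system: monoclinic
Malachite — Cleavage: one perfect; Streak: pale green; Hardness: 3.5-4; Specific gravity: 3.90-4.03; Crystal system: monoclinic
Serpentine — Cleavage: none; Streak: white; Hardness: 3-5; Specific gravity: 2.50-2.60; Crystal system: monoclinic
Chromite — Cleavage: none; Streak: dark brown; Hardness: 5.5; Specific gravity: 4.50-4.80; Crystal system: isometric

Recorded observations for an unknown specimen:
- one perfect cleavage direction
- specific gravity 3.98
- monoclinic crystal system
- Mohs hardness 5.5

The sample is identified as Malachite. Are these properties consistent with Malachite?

Inconsistent

One perfect cleavage direction — fits Malachite (cleavage one perfect).
Specific gravity 3.98 — fits Malachite (SG 3.90-4.03).
Monoclinic crystal system — fits Malachite (monoclinic system).
Mohs hardness 5.5 — Malachite has hardness 3.5-4; which does not match.
The hardness observation rules out Malachite.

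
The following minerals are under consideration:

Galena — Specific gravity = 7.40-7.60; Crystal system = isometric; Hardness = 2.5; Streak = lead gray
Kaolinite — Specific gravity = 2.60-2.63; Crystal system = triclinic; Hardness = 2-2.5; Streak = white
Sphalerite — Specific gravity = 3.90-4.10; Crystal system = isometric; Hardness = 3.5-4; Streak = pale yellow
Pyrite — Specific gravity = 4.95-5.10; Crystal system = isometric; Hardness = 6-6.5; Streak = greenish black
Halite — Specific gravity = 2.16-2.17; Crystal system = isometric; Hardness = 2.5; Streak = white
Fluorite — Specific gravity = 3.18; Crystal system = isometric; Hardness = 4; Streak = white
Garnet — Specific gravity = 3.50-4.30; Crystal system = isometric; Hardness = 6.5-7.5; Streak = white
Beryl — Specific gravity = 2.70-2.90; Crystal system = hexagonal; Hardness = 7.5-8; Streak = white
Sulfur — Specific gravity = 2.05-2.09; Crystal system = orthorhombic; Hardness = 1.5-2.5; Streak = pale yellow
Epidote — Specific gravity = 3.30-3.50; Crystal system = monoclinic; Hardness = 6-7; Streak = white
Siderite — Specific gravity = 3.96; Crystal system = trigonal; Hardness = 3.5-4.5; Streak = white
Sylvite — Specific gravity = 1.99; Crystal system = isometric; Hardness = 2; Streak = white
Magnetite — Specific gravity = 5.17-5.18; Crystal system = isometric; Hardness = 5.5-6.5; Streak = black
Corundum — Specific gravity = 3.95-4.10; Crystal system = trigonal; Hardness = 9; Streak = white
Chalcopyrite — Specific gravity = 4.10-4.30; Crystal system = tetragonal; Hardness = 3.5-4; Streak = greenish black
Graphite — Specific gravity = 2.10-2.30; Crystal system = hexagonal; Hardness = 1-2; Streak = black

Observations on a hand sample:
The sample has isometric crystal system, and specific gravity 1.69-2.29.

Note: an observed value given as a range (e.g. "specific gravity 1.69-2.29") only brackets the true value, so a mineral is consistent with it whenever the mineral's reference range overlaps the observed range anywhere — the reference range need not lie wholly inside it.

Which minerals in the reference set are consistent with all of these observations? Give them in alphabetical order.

Halite, Sylvite

Isometric crystal system: leaves Galena, Sphalerite, Pyrite, Halite, Fluorite, Garnet, Sylvite, Magnetite.
Specific gravity 1.69-2.29: Halite, Sylvite remain.
The minerals that satisfy all observations are Halite, Sylvite.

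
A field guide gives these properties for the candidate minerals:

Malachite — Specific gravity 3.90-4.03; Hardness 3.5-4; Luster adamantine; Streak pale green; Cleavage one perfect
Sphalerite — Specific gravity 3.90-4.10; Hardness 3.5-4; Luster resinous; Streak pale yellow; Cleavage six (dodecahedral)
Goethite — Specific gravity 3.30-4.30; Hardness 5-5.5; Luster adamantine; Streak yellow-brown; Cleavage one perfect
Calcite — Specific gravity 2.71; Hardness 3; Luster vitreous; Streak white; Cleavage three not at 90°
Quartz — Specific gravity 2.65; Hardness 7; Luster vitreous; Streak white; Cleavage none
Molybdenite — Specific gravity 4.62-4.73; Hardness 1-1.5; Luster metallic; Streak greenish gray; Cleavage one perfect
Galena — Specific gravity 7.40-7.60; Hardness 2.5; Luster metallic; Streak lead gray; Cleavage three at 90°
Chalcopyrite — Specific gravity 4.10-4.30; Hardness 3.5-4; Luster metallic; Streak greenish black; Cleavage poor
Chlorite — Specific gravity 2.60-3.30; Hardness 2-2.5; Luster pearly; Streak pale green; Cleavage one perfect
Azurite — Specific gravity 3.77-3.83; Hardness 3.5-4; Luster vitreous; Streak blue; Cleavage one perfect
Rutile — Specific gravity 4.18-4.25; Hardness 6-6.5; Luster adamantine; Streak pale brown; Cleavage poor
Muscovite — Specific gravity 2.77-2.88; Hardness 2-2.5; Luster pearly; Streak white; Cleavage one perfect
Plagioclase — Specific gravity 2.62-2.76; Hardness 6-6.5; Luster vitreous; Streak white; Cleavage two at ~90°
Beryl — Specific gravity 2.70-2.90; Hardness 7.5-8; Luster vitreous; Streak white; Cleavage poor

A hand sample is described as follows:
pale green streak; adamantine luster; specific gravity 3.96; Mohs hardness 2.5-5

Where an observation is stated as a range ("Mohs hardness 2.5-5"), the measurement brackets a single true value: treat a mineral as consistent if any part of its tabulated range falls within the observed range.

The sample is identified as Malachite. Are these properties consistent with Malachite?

Consistent

Pale green streak — agrees with Malachite (pale green streak).
Adamantine luster — agrees with Malachite (adamantine luster).
Specific gravity 3.96 — agrees with Malachite (SG 3.90-4.03).
Mohs hardness 2.5-5 — agrees with Malachite (hardness 3.5-4).
Every observed property is compatible with the reference values for Malachite.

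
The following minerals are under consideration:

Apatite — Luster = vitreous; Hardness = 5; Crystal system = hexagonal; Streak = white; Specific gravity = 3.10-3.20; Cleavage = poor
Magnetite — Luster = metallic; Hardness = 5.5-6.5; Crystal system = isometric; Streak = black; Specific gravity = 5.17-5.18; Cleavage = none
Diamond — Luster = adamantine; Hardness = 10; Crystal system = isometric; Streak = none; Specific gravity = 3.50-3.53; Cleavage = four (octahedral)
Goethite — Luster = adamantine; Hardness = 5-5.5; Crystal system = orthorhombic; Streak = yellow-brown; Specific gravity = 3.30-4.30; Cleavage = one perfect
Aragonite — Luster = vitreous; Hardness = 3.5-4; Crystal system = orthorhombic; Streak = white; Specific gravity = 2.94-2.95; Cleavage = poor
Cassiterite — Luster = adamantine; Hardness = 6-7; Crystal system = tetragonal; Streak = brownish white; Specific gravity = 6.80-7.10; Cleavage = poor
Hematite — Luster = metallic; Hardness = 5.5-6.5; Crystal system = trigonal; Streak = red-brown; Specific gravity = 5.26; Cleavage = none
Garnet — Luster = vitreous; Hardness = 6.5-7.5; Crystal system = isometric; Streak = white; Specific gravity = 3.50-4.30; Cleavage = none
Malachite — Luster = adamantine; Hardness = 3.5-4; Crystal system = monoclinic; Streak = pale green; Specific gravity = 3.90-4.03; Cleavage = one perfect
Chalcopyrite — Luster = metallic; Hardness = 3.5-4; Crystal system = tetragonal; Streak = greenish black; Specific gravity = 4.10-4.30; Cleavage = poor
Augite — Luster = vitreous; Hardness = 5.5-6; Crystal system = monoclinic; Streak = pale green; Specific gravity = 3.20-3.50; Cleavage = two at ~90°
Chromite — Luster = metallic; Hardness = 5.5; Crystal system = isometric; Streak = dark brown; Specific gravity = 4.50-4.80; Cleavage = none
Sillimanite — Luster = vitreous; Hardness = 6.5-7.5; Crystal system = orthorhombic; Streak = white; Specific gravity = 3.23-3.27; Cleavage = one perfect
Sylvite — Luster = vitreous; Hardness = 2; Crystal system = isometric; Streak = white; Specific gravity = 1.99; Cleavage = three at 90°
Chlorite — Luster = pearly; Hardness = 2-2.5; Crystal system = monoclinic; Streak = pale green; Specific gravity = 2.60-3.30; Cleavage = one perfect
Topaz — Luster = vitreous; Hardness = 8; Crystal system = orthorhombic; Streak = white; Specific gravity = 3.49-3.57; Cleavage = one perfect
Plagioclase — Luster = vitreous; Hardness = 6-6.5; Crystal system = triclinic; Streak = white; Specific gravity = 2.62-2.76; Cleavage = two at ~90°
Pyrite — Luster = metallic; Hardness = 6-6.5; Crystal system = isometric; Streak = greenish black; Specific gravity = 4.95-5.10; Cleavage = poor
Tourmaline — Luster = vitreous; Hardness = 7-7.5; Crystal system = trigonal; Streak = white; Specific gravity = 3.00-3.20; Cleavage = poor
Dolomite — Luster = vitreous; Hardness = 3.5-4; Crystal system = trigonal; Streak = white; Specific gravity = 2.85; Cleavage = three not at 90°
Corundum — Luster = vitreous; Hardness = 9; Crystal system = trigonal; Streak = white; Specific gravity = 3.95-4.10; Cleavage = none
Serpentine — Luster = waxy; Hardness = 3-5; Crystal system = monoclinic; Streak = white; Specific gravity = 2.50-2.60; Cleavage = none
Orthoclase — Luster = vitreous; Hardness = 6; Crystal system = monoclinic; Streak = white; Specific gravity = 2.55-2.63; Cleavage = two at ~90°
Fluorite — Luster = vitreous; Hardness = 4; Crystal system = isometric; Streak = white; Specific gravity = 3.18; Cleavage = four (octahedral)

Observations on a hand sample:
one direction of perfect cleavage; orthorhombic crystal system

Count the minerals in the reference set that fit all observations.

3

One direction of perfect cleavage: narrows the field to Goethite, Malachite, Sillimanite, Chlorite, Topaz.
Orthorhombic crystal system eliminates Malachite, Chlorite.
Consistent with every observation: Goethite, Sillimanite, Topaz.
That is 3 minerals.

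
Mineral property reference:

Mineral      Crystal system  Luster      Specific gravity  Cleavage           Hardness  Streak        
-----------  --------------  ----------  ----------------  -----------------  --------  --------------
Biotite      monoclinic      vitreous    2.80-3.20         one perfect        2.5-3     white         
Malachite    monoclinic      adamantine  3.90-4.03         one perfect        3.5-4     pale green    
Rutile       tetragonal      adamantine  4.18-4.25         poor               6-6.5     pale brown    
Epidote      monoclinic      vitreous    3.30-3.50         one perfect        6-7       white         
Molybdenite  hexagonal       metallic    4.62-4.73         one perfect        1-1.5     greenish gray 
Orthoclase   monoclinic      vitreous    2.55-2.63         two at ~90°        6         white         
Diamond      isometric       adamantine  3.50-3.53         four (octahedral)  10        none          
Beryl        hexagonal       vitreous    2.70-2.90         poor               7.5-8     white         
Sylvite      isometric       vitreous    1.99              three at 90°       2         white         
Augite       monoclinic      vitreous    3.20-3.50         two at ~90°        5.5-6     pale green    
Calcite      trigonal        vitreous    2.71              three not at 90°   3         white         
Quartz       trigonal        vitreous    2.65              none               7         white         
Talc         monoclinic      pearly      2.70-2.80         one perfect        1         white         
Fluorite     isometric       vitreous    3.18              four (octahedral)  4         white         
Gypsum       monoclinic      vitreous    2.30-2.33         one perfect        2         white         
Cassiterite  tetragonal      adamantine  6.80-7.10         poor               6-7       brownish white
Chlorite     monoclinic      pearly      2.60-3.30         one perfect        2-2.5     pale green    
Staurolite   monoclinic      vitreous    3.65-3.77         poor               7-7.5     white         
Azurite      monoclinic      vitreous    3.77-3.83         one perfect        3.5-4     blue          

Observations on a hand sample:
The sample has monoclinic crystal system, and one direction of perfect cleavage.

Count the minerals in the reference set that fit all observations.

Monoclinic crystal system — only Biotite, Malachite, Epidote, Orthoclase, Augite, Talc, Gypsum, Chlorite, Staurolite, Azurite remain.
One direction of perfect cleavage is inconsistent with Orthoclase, Augite, Staurolite.
Consistent with every observation: Azurite, Biotite, Chlorite, Epidote, Gypsum, Malachite, Talc.
That is 7 minerals.

7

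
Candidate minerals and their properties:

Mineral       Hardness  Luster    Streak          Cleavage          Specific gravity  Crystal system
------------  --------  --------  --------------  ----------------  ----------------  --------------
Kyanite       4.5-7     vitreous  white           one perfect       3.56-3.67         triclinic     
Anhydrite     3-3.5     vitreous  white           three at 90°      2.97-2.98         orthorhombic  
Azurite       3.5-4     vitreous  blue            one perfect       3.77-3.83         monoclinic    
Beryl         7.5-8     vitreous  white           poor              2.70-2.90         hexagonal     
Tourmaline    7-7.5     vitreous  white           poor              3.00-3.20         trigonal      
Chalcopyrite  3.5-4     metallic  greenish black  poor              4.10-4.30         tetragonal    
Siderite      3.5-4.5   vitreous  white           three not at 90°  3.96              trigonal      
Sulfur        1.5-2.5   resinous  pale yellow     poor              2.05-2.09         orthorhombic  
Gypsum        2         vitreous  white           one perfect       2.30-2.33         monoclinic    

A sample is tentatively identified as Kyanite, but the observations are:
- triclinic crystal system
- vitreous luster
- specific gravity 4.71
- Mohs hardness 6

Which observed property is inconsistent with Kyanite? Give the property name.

specific gravity

Triclinic crystal system: Kyanite has triclinic system — consistent.
Vitreous luster: Kyanite has vitreous luster — consistent.
Specific gravity 4.71: Kyanite has SG 3.56-3.67 — inconsistent.
Mohs hardness 6: Kyanite has hardness 4.5-7 — consistent.
Everything matches except the specific gravity.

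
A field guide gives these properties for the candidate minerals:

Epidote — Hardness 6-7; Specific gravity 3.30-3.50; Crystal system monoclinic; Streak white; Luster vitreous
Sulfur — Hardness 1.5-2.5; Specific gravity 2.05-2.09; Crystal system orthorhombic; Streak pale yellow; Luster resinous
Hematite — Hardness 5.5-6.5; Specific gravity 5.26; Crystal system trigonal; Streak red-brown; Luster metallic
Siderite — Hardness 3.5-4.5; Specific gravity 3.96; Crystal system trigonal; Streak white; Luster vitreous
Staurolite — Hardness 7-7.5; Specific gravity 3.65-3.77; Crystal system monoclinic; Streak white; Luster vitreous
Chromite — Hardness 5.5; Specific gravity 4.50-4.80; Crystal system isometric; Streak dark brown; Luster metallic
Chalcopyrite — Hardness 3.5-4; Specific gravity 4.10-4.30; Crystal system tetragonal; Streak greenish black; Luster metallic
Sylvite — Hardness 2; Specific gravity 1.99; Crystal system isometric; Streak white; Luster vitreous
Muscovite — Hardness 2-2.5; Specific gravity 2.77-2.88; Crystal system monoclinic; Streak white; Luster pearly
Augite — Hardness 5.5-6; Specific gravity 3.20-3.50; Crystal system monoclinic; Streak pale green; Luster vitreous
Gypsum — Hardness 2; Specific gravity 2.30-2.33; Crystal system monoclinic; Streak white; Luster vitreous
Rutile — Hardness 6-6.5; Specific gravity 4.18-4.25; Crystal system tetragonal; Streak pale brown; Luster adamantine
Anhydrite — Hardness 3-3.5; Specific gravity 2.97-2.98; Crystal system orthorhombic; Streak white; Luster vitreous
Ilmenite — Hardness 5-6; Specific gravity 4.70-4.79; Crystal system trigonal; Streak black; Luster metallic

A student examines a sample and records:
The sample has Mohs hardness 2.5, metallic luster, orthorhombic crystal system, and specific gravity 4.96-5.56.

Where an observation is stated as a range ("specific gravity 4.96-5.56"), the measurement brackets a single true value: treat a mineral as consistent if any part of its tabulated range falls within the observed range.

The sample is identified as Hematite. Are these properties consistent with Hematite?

Mohs hardness 2.5 — Hematite has hardness 5.5-6.5; inconsistent.
Metallic luster — matches Hematite (metallic luster).
Orthorhombic crystal system — Hematite has trigonal system; inconsistent.
Specific gravity 4.96-5.56 — matches Hematite (SG 5.26).
2 of the observed properties are inconsistent with Hematite.

Inconsistent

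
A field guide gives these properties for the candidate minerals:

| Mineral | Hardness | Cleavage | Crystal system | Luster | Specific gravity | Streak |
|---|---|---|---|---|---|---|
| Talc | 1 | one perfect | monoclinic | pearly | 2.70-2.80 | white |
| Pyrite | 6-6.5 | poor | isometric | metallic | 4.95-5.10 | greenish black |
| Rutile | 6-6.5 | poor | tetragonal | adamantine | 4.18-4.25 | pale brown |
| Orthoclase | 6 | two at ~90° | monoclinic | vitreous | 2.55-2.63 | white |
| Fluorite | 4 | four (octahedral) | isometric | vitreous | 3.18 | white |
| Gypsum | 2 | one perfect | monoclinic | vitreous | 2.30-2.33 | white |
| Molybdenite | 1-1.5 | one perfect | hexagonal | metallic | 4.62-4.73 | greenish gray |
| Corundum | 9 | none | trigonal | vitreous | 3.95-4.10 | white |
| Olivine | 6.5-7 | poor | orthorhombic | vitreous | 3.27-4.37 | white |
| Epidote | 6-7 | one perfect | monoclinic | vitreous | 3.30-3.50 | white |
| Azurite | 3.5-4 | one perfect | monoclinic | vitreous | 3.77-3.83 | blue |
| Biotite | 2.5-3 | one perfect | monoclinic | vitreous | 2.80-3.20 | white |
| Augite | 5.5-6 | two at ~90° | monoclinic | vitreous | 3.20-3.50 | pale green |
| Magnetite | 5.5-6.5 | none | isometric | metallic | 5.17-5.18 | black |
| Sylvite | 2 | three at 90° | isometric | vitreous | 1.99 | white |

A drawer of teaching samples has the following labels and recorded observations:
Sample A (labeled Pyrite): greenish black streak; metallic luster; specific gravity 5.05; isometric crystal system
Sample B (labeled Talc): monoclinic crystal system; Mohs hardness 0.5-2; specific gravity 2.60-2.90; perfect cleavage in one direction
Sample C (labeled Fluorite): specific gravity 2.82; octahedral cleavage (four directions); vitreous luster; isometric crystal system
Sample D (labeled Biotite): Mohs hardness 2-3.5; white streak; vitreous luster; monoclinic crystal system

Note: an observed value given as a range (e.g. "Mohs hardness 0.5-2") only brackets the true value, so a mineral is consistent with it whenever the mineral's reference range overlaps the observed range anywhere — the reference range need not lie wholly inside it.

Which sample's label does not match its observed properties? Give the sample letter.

C

Sample A: nothing contradicts Pyrite.
Sample B: nothing contradicts Talc.
Sample C: specific gravity 2.82 is outside the reference for Fluorite (SG 3.18) — mislabeled.
Sample D: nothing contradicts Biotite.
Sample C is the mislabeled one.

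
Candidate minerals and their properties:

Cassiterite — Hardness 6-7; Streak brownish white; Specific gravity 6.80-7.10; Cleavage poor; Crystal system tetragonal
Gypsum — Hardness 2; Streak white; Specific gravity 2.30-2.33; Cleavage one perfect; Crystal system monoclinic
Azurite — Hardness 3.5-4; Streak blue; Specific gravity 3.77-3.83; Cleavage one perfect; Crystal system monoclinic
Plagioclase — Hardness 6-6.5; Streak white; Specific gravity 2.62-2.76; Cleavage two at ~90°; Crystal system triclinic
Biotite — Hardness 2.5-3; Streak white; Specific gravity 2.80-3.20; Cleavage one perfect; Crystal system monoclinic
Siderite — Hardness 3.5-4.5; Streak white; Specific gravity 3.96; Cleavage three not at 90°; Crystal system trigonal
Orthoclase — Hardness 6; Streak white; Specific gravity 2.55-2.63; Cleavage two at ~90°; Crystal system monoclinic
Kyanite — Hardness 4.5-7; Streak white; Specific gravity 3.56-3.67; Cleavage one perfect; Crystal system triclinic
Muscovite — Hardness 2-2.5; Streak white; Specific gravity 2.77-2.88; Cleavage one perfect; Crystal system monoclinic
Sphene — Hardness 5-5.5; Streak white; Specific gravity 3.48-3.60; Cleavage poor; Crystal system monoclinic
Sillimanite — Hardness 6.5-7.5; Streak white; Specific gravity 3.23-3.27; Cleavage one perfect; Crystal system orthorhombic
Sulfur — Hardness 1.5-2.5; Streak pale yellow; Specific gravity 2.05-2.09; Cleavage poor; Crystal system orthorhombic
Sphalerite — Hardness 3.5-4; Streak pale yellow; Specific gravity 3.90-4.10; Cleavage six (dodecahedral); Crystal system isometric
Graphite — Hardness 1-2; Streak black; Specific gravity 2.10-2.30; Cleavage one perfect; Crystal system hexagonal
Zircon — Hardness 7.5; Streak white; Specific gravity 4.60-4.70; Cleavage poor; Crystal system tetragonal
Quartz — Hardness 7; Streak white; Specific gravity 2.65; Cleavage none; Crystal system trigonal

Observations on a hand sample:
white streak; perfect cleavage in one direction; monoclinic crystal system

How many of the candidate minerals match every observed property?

White streak excludes Cassiterite, Azurite, Sulfur, Sphalerite, Graphite.
Perfect cleavage in one direction: narrows the field to Gypsum, Biotite, Kyanite, Muscovite, Sillimanite.
Monoclinic crystal system eliminates Kyanite, Sillimanite.
The minerals that satisfy all observations are Biotite, Gypsum, Muscovite.
That is 3 minerals.

3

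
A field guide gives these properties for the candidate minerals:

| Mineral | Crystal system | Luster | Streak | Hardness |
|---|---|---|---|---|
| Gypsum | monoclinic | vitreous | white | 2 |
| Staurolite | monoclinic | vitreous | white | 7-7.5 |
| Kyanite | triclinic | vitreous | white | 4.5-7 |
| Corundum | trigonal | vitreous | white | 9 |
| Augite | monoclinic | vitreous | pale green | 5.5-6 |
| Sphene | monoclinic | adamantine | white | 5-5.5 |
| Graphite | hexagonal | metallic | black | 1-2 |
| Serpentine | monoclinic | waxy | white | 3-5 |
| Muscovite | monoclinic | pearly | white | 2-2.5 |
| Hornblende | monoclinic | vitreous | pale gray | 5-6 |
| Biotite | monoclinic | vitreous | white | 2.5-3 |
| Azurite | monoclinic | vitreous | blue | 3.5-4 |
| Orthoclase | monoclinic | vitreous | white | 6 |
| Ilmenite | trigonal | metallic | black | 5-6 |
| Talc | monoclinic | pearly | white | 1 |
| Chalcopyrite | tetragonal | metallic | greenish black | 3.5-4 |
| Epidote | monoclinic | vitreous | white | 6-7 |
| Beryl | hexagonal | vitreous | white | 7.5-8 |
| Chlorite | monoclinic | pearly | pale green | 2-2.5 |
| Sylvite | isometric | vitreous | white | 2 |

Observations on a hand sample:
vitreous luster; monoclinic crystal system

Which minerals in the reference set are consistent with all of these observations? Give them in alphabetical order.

Augite, Azurite, Biotite, Epidote, Gypsum, Hornblende, Orthoclase, Staurolite

Vitreous luster — only Gypsum, Staurolite, Kyanite, Corundum, Augite, Hornblende, Biotite, Azurite, Orthoclase, Epidote, Beryl, Sylvite remain.
Monoclinic crystal system rules out Kyanite, Corundum, Beryl, Sylvite.
Consistent with every observation: Augite, Azurite, Biotite, Epidote, Gypsum, Hornblende, Orthoclase, Staurolite.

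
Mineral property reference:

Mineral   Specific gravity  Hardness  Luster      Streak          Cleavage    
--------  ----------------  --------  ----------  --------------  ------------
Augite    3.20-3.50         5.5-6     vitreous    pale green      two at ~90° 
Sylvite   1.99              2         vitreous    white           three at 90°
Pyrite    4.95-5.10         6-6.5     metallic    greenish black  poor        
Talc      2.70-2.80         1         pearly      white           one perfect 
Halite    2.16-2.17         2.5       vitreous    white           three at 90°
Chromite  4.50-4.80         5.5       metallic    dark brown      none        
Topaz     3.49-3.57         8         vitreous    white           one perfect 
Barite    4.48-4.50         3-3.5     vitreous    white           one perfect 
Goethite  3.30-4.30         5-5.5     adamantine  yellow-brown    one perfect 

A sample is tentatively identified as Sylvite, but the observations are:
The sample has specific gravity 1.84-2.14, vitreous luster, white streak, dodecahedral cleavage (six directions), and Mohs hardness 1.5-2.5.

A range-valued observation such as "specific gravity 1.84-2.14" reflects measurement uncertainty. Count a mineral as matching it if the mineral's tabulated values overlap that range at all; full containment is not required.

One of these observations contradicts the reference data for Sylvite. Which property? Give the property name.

cleavage

Specific gravity 1.84-2.14: Sylvite has SG 1.99 — matches.
Vitreous luster: Sylvite has vitreous luster — matches.
White streak: Sylvite has white streak — matches.
Dodecahedral cleavage (six directions): Sylvite has cleavage three at 90° — does not match.
Mohs hardness 1.5-2.5: Sylvite has hardness 2 — matches.
The cleavage is the one property that does not fit.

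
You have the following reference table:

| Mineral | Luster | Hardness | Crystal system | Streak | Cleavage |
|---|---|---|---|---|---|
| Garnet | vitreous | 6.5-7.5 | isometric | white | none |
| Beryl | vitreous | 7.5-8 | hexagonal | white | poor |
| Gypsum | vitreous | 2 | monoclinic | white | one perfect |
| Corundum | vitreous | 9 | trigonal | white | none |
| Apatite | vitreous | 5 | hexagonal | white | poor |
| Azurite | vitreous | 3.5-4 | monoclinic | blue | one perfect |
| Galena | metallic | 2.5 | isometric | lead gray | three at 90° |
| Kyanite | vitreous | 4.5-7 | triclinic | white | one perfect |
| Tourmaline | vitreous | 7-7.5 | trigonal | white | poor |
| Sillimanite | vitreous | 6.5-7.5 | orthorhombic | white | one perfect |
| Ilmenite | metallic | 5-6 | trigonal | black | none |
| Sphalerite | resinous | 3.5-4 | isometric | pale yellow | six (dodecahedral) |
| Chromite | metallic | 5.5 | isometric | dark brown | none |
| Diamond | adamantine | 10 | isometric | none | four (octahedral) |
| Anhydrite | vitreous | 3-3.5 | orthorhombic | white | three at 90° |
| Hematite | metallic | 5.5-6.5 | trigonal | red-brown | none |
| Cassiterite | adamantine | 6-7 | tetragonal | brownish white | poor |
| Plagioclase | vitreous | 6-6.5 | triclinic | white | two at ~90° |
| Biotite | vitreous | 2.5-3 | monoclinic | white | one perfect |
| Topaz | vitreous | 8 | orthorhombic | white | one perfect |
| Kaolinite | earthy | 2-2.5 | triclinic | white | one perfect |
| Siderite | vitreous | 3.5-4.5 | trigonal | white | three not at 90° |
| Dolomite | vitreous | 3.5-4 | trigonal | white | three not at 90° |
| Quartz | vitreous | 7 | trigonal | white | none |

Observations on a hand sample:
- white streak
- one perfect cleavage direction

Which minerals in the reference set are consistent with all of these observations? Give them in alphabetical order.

Biotite, Gypsum, Kaolinite, Kyanite, Sillimanite, Topaz

White streak: leaves Garnet, Beryl, Gypsum, Corundum, Apatite, Kyanite, Tourmaline, Sillimanite, Anhydrite, Plagioclase, Biotite, Topaz, Kaolinite, Siderite, Dolomite, Quartz.
One perfect cleavage direction: Gypsum, Kyanite, Sillimanite, Biotite, Topaz, Kaolinite remain.
Consistent with every observation: Biotite, Gypsum, Kaolinite, Kyanite, Sillimanite, Topaz.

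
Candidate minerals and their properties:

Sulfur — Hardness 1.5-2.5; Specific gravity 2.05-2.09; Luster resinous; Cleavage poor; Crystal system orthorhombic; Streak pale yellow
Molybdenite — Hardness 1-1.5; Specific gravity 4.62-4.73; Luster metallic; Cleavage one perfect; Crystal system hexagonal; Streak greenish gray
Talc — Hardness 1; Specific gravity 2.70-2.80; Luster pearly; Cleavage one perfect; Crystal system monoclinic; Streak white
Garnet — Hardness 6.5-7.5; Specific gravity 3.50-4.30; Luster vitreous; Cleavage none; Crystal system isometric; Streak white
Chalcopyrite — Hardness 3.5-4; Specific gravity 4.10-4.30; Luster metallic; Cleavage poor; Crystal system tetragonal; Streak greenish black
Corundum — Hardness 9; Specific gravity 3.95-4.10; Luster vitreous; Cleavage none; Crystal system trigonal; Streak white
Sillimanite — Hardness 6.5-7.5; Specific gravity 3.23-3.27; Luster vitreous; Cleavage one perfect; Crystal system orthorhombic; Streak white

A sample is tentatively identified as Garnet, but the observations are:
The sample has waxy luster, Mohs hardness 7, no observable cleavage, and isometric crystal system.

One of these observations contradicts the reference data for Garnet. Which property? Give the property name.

Waxy luster: Garnet has vitreous luster — outside the reference range.
Mohs hardness 7: Garnet has hardness 6.5-7.5 — agrees.
No observable cleavage: Garnet has cleavage none — agrees.
Isometric crystal system: Garnet has isometric system — agrees.
The luster is the one property that does not fit.

luster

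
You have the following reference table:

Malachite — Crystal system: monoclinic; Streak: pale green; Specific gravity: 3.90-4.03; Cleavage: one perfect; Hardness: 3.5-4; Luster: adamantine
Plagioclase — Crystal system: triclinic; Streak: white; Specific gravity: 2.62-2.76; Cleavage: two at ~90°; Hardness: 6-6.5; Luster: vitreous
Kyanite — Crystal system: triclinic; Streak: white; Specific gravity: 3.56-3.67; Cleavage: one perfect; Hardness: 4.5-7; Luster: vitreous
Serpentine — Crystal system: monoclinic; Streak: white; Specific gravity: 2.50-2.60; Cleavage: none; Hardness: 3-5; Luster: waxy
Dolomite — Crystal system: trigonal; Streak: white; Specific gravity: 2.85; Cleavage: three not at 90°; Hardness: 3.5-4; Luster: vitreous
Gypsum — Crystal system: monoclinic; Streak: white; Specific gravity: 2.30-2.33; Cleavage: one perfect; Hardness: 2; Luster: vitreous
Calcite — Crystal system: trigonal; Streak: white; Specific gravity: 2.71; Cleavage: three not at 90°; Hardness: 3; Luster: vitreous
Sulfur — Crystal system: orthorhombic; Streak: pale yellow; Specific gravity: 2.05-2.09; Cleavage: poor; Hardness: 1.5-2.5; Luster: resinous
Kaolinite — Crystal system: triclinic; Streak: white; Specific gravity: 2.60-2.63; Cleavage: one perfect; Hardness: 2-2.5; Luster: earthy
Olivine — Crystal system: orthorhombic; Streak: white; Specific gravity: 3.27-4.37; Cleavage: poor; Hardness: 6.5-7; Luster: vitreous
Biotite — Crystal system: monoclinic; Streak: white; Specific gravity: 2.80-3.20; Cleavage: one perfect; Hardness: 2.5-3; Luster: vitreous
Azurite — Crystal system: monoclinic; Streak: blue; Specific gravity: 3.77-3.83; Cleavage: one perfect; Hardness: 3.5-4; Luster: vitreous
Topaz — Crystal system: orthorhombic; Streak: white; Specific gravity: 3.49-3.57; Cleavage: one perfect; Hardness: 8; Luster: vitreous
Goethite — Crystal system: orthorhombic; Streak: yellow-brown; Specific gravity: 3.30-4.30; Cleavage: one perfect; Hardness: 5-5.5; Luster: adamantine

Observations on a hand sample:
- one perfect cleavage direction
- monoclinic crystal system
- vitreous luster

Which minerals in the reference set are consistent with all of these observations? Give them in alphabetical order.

Azurite, Biotite, Gypsum

One perfect cleavage direction is inconsistent with Plagioclase, Serpentine, Dolomite, Calcite, Sulfur, Olivine.
Monoclinic crystal system excludes Kyanite, Kaolinite, Topaz, Goethite.
Vitreous luster excludes Malachite.
The minerals that satisfy all observations are Azurite, Biotite, Gypsum.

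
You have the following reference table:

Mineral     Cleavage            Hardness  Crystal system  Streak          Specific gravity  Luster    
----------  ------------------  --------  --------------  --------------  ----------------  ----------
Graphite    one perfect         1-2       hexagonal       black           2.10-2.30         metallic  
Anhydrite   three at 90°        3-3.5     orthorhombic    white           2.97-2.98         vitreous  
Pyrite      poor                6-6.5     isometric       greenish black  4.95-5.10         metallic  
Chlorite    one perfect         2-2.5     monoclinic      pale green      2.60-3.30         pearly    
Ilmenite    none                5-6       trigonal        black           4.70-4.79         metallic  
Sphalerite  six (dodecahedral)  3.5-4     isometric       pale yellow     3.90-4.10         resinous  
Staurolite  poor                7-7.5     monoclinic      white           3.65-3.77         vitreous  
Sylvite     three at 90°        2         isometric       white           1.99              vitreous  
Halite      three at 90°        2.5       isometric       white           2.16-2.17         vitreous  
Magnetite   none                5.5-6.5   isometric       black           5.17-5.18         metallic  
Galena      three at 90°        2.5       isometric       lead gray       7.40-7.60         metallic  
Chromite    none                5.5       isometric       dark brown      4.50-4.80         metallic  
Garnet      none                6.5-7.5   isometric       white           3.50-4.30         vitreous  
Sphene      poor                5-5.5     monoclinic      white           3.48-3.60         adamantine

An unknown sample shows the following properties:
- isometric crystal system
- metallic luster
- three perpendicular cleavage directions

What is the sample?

Isometric crystal system rules out Graphite, Anhydrite, Chlorite, Ilmenite, Staurolite, Sphene.
Metallic luster excludes Sphalerite, Sylvite, Halite, Garnet.
Three perpendicular cleavage directions: narrows the field to Galena.
The only mineral consistent with every observation is Galena.

Galena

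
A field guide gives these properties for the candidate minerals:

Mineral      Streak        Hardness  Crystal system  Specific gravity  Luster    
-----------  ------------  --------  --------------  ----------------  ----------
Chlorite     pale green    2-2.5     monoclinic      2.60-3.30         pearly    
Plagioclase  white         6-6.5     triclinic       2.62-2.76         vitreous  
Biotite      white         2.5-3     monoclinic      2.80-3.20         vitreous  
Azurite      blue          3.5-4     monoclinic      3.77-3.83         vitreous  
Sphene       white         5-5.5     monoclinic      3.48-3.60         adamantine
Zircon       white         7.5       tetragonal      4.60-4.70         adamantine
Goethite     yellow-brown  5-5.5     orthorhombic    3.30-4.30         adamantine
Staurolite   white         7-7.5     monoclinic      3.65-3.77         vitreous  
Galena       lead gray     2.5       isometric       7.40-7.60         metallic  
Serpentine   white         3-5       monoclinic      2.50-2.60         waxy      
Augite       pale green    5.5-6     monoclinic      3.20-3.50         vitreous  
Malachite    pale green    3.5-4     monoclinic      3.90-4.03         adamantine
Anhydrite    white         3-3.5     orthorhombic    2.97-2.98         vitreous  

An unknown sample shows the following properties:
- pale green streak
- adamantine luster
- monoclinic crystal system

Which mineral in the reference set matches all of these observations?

Malachite

Pale green streak — narrows the field to Chlorite, Augite, Malachite.
Adamantine luster — only Malachite remains.
Monoclinic crystal system — consistent with all remaining minerals.
The only mineral consistent with every observation is Malachite.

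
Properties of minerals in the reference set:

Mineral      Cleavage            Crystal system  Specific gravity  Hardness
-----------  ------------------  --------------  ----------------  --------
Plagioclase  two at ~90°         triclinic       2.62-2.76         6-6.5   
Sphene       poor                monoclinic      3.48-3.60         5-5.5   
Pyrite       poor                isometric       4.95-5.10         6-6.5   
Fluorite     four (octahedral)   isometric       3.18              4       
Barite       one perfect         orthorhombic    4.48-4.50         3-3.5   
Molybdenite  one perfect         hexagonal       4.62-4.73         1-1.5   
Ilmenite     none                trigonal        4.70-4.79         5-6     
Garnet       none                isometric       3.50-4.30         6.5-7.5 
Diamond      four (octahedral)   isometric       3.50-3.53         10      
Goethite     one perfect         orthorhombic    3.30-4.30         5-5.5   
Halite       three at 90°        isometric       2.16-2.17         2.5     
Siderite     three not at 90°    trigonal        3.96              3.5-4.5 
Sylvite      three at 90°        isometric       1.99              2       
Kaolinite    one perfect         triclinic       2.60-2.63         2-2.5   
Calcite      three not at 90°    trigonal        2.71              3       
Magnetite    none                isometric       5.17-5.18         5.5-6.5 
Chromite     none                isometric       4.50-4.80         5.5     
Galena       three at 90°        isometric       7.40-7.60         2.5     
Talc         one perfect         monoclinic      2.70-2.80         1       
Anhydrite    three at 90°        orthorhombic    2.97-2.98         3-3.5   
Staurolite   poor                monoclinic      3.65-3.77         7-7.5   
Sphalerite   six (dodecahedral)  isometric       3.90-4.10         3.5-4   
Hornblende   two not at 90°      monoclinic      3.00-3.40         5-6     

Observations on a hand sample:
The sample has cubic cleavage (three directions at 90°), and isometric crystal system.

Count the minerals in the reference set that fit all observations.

Cubic cleavage (three directions at 90°) — Halite, Sylvite, Galena, Anhydrite remain.
Isometric crystal system eliminates Anhydrite.
The minerals that satisfy all observations are Galena, Halite, Sylvite.
That is 3 minerals.

3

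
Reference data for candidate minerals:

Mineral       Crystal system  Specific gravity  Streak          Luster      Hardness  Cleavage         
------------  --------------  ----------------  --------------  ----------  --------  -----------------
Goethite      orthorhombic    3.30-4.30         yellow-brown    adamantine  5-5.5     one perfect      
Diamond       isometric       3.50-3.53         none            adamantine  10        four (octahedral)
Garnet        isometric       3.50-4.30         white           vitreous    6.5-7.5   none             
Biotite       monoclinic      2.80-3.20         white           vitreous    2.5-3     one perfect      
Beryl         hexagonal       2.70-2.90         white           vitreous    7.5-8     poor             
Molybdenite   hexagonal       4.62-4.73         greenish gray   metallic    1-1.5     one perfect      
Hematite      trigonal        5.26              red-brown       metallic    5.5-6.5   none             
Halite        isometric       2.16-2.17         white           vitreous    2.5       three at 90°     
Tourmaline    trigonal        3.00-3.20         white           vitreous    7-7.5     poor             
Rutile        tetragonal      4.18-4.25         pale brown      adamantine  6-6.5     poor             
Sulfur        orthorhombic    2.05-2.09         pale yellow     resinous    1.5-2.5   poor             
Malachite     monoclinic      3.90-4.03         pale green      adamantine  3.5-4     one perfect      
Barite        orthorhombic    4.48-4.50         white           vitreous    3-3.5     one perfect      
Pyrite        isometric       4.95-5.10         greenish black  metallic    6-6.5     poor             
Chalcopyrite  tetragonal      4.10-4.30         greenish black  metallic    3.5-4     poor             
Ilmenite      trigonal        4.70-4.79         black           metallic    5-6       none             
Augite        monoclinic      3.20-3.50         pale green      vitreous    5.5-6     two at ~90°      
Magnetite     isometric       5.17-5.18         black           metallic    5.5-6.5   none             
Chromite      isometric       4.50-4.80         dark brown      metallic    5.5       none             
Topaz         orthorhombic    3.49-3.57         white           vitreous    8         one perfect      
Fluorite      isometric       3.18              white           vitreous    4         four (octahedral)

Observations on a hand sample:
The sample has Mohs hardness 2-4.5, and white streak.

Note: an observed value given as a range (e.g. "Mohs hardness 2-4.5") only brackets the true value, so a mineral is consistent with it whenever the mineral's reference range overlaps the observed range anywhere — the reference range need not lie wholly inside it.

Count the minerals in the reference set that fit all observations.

4

Mohs hardness 2-4.5: leaves Biotite, Halite, Sulfur, Malachite, Barite, Chalcopyrite, Fluorite.
White streak rules out Sulfur, Malachite, Chalcopyrite.
The minerals that satisfy all observations are Barite, Biotite, Fluorite, Halite.
That is 4 minerals.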